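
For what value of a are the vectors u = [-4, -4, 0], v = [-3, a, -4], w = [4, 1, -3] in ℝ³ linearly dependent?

a = -7

Dependence holds iff the 3×3 matrix [u v w] is singular.
Expanding, det = 12*a + 84.
Solving 12*a + 84 = 0 yields a = -7.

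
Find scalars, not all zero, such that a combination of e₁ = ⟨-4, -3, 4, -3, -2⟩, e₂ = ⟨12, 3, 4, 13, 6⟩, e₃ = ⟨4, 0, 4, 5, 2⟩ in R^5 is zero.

Solve the homogeneous system with e₁, e₂, e₃ as columns by row-reducing the coefficient matrix.
One solution (up to scaling) is (1, 1, -2).

e₁ + e₂ - 2e₃ = 0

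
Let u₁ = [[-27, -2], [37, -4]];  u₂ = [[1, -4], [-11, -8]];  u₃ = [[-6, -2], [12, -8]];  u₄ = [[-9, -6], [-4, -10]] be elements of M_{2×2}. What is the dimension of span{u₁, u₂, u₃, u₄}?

dim = 3

Represent each element by its coordinate vector in ℝ⁴.
Row-reduce the 4×4 matrix with these as rows.
The echelon form has 3 nonzero rows, so the rank is 3.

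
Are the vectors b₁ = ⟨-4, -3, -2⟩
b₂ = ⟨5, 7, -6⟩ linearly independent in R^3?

linearly independent

Place the vectors as rows of a 2×3 matrix and reduce to echelon form.
The reduction yields 2 nonzero rows, so the rank is 2.
Since rank = 2 (the number of vectors), the set is linearly independent.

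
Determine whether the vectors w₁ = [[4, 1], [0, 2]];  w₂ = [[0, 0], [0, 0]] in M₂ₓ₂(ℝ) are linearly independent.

linearly dependent

Take coordinates with respect to the standard basis {E₁₁, E₁₂, E₂₁, E₂₂}.
One of the vectors is the zero vector, so the set is linearly dependent.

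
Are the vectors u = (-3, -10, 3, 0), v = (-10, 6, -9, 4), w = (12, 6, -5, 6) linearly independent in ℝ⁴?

linearly independent

Row-reduce the matrix whose columns are u, v, w.
The reduction yields 3 nonzero rows, so the rank is 3.
Since rank = 3 (the number of vectors), the set is linearly independent.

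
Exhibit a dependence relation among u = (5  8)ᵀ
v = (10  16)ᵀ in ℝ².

Write the vectors as columns of a matrix and find a nonzero vector in its null space.
A generator of the null space is (2, -1).

2u - v = 0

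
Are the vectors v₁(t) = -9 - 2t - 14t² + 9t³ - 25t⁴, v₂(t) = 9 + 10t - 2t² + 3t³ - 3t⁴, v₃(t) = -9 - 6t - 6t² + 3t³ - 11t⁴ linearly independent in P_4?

linearly dependent

Take coordinates with respect to the standard basis {1, t, …, t⁴}.
Row-reduce the matrix whose columns are v₁, v₂, v₃.
The reduction yields 2 nonzero rows, so the rank is 2.
Since rank 2 < 3, the set is linearly dependent.
Indeed v₁ - v₂ - 2v₃ = 0.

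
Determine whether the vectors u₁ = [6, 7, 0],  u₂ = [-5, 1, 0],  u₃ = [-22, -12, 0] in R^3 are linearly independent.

linearly dependent

Row-reduce the matrix whose columns are u₁, u₂, u₃.
The reduction yields 2 nonzero rows, so the rank is 2.
Since rank 2 < 3, the set is linearly dependent.
Indeed 2u₁ - 2u₂ + u₃ = 0.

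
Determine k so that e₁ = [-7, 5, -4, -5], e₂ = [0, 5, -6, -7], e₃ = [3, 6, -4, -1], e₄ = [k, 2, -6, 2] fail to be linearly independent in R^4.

The set is linearly dependent precisely when det[e₁; e₂; e₃; e₄] = 0.
Cofactor expansion gives det = 42*k - 1722.
Setting this to zero gives k = 41.

k = 41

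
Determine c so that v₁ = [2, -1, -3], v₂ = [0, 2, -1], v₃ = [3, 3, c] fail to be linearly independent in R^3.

The vectors are dependent exactly when the determinant of the matrix with rows v₁, v₂, v₃ vanishes.
Expanding, det = 4*c + 27.
Solving 4*c + 27 = 0 yields c = -27/4.

c = -27/4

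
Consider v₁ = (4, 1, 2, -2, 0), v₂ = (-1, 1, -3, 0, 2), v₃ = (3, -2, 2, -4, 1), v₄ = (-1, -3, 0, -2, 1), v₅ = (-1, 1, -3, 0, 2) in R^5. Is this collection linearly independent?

linearly dependent

Two of the vectors are equal, giving an immediate dependence.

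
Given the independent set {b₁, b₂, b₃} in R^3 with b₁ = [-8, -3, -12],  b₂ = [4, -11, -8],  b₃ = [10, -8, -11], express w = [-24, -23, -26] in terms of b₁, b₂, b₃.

w = 2b₁ + 3b₂ - 2b₃

Since b₁, b₂, b₃ are independent, the coefficients expressing w are uniquely determined by a linear system.
Back-substitution yields (α₁, α₂, α₃) = (2, 3, -2).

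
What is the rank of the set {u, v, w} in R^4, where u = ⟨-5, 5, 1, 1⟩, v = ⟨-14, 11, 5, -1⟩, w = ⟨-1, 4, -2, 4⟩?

2

Form the matrix with u, v, w as columns and reduce.
There are 2 pivot columns, so rank = 2.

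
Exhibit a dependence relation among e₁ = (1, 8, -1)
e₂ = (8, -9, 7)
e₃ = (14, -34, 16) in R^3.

Solve the homogeneous system with e₁, e₂, e₃ as columns by row-reducing the coefficient matrix.
One solution (up to scaling) is (2, -2, 1).

2e₁ - 2e₂ + e₃ = 0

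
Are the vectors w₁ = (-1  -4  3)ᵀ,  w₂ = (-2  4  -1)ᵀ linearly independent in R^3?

Row-reduce the matrix whose columns are w₁, w₂.
The reduction yields 2 nonzero rows, so the rank is 2.
Since rank = 2 (the number of vectors), the set is linearly independent.

linearly independent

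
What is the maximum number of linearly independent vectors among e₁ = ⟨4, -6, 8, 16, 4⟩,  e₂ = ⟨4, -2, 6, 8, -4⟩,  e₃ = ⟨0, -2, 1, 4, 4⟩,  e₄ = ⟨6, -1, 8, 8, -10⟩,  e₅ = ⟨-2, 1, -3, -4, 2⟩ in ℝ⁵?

2

Apply Gaussian elimination to the matrix whose rows are e₁, e₂, e₃, e₄, e₅.
Reduction leaves 2 leading entries, giving rank 2.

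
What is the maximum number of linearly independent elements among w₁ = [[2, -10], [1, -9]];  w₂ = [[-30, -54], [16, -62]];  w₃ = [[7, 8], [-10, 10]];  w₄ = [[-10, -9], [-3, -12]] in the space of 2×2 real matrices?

3

Use coordinates relative to {E₁₁, E₁₂, E₂₁, E₂₂}.
Row-reduce the 4×4 matrix with these as rows.
There are 3 pivot columns, so rank = 3.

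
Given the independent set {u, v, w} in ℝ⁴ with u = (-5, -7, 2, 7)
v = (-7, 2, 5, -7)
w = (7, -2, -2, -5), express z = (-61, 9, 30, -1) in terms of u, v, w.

Set up the augmented matrix [u | v | w | z] and row-reduce.
The system has the unique solution (a₁, a₂, a₃) = (1, 4, -4).

z = u + 4v - 4w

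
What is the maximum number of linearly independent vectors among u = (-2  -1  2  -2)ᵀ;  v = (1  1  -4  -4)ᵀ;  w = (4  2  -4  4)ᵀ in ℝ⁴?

2

Apply Gaussian elimination to the matrix whose rows are u, v, w.
There are 2 pivot columns, so rank = 2.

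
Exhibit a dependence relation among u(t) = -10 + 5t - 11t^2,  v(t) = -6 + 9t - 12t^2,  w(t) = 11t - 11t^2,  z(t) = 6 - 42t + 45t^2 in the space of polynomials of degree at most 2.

Pass to coordinate vectors relative to the basis {1, t, t^2}.
Row-reduce the matrix with u, v, w, z as columns; the null space gives the coefficients.
A generator of the null space is (0, 1, 3, 1).

v + 3w + z = 0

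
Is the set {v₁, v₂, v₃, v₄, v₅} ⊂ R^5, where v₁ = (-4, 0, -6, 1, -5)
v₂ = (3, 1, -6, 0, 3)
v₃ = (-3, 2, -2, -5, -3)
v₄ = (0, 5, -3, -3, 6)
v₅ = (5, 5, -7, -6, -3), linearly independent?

The matrix [v₁|v₂|v₃|v₄|v₅] has determinant 8838.
A nonzero determinant means the columns are linearly independent.

linearly independent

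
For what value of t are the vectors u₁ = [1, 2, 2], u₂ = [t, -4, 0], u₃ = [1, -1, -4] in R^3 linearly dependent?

t = -4

Place the vectors as rows of a 3×3 matrix; dependence ⇔ determinant zero.
The determinant works out to 6*t + 24.
Setting this to zero gives t = -4.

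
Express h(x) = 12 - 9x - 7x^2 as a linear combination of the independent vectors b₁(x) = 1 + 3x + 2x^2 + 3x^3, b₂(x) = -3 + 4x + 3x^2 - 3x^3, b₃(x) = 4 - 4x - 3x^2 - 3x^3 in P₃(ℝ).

Identify each element with its coordinate vector in ℝ⁴ via {1, x, …, x^3}.
Solve the system with b₁, b₂, b₃ as columns and h as the right-hand side.
Row-reducing the augmented matrix gives the unique coefficients (α₁, α₂, α₃) = (1, -1, 2).

h = b₁ - b₂ + 2b₃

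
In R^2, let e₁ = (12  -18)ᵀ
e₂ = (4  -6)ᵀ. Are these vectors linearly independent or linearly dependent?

linearly dependent

Form the 2×2 matrix with these as columns; its determinant is 0.
A zero determinant means the columns are linearly dependent.
Indeed e₁ - 3e₂ = 0.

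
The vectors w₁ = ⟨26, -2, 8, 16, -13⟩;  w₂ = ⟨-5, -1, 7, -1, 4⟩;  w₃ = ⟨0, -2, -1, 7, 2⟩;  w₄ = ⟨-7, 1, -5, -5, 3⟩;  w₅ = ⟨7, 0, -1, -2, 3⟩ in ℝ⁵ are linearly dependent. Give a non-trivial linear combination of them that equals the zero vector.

w₁ + w₂ + 3w₄ = 0

Row-reduce the matrix with w₁, w₂, w₃, w₄, w₅ as columns; the null space gives the coefficients.
A generator of the null space is (1, 1, 0, 3, 0).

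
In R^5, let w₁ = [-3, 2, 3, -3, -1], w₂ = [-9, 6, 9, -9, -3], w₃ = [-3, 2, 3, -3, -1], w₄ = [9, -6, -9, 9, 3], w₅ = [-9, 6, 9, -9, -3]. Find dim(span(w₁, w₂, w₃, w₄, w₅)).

dim = 1

Apply Gaussian elimination to the matrix whose rows are w₁, w₂, w₃, w₄, w₅.
Exactly 1 pivot survives; hence the rank is 1.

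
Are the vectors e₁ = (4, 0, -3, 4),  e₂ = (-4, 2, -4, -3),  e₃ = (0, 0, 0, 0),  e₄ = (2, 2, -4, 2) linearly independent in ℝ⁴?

linearly dependent

One of the vectors is the zero vector, so the set is linearly dependent.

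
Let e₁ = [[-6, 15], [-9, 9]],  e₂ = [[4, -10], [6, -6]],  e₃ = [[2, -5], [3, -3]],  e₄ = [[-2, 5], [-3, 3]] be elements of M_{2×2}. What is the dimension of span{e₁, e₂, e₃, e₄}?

Pass to coordinate vectors with respect to the basis {E₁₁, E₁₂, E₂₁, E₂₂}.
Apply Gaussian elimination to the matrix whose rows are e₁, e₂, e₃, e₄.
There is 1 pivot column, so rank = 1.

dim = 1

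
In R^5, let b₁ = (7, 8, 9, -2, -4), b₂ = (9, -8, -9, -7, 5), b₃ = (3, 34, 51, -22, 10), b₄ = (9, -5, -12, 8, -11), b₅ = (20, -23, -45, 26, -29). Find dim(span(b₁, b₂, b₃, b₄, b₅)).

3

Row-reduce the 5×5 matrix with these as rows.
The echelon form has 3 nonzero rows, so the rank is 3.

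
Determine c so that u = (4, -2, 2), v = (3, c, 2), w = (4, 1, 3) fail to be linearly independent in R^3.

Dependence holds iff the 3×3 matrix [u v w] is singular.
Cofactor expansion gives det = 4*c.
Solving 4*c = 0 yields c = 0.

c = 0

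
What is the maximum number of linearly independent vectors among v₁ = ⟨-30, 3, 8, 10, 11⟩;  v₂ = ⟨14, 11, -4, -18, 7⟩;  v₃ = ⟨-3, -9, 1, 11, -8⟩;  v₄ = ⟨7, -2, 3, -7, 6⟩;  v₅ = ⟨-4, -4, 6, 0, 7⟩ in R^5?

3

Form the matrix with v₁, v₂, v₃, v₄, v₅ as columns and reduce.
There are 3 pivot columns, so rank = 3.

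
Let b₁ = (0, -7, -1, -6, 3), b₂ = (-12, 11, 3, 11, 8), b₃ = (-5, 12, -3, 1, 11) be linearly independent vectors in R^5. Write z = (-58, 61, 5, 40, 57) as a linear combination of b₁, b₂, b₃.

z = b₁ + 4b₂ + 2b₃

Write z = c₁b₁ + … + c₃b₃ and equate components.
Row-reducing the augmented matrix gives the unique coefficients (c₁, c₂, c₃) = (1, 4, 2).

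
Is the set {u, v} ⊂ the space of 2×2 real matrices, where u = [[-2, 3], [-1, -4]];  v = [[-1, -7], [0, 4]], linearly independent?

linearly independent

Write each element as a coordinate vector in ℝ⁴ using {E₁₁, E₁₂, E₂₁, E₂₂}.
Row-reduce the matrix whose columns are u, v.
The reduction yields 2 nonzero rows, so the rank is 2.
Since rank = 2 (the number of vectors), the set is linearly independent.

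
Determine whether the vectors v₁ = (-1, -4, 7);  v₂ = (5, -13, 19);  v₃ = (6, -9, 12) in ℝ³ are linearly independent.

The matrix [v₁|v₂|v₃] has determinant 0.
A zero determinant means the columns are linearly dependent.

linearly dependent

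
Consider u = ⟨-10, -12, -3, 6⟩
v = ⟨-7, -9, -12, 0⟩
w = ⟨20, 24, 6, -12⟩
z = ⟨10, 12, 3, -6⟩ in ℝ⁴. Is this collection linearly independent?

The matrix [u|v|w|z] has determinant 0.
A zero determinant means the columns are linearly dependent.
Indeed 2u + w = 0.

linearly dependent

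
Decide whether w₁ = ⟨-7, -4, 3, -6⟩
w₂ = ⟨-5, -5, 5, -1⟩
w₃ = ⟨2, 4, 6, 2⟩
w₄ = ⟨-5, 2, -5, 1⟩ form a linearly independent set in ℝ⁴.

linearly independent

Form the 4×4 matrix with these as columns; its determinant is 2084.
A nonzero determinant means the columns are linearly independent.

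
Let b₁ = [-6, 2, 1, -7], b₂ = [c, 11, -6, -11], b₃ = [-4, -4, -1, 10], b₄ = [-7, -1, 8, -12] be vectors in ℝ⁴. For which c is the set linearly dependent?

c = 25

Place the vectors as rows of a 4×4 matrix; dependence ⇔ determinant zero.
The determinant works out to 925 - 37*c.
This vanishes exactly when c = 25.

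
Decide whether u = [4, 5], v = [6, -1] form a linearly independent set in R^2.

Row-reduce the matrix whose columns are u, v.
The reduction yields 2 nonzero rows, so the rank is 2.
Since rank = 2 (the number of vectors), the set is linearly independent.

linearly independent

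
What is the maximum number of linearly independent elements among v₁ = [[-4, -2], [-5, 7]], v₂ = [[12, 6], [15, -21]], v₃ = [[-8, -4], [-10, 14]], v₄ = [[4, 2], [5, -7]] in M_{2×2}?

1

Represent each element by its coordinate vector in ℝ⁴.
Form the matrix with v₁, v₂, v₃, v₄ as columns and reduce.
The echelon form has 1 nonzero row, so the rank is 1.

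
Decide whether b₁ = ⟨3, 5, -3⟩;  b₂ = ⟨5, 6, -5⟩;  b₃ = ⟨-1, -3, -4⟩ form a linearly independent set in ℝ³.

Place the vectors as rows of a 3×3 matrix and reduce to echelon form.
The reduction yields 3 nonzero rows, so the rank is 3.
Since rank = 3 (the number of vectors), the set is linearly independent.

linearly independent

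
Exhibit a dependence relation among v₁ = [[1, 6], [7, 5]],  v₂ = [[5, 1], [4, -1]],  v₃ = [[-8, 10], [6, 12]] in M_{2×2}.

Write each element as a vector in ℝ⁴ using {E₁₁, E₁₂, E₂₁, E₂₂}.
Write the vectors as columns of a matrix and find a nonzero vector in its null space.
The free variable yields coefficients (2, -2, -1) (any nonzero multiple also works).

2v₁ - 2v₂ - v₃ = 0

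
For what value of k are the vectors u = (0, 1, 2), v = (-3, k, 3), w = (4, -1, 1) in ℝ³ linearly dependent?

The vectors are dependent exactly when the determinant of the matrix with rows u, v, w vanishes.
Cofactor expansion gives det = 21 - 8*k.
Setting this to zero gives k = 21/8.

k = 21/8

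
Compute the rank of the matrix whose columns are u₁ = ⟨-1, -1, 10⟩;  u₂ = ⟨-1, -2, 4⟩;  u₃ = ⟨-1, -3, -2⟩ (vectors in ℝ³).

2

Put the 3×3 matrix [u₁|u₂|u₃] into echelon form.
The echelon form has 2 nonzero rows, so the rank is 2.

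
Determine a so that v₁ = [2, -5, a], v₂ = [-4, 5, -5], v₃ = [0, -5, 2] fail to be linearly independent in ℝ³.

a = 7/2

Dependence holds iff the 3×3 matrix [v₁ v₂ v₃] is singular.
Expanding, det = 20*a - 70.
Solving 20*a - 70 = 0 yields a = 7/2.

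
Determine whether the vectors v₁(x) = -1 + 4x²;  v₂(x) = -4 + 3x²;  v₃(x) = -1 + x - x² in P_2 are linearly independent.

linearly independent

Take coordinates with respect to the standard basis {1, x, x²}.
Form the 3×3 matrix with these as columns; its determinant is -13.
A nonzero determinant means the columns are linearly independent.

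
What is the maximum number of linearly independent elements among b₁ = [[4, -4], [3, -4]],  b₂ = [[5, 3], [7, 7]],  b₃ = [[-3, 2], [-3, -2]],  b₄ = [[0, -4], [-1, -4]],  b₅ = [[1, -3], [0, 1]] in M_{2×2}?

4

Use coordinates relative to {E₁₁, E₁₂, E₂₁, E₂₂}.
Apply Gaussian elimination to the matrix whose rows are b₁, b₂, b₃, b₄, b₅.
Exactly 4 pivots survive; hence the rank is 4.
(With 5 elements in a 4-dimensional space the rank is at most 4.)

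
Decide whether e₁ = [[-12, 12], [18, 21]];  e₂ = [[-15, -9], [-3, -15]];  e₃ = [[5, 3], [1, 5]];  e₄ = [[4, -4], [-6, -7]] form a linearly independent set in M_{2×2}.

Take coordinates with respect to the standard basis {E₁₁, E₁₂, E₂₁, E₂₂}.
One vector is a scalar multiple of another, so the set is dependent.

linearly dependent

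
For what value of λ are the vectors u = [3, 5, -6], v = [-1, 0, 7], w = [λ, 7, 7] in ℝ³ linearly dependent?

Dependence holds iff the 3×3 matrix [u v w] is singular.
Expanding, det = 35*λ - 70.
Setting this to zero gives λ = 2.

λ = 2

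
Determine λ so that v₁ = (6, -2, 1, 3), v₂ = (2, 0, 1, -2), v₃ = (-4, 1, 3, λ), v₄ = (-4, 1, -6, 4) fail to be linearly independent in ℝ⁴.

λ = -41/10

The set is linearly dependent precisely when det[v₁; v₂; v₃; v₄] = 0.
Expanding, det = 20*λ + 82.
Solving 20*λ + 82 = 0 yields λ = -41/10.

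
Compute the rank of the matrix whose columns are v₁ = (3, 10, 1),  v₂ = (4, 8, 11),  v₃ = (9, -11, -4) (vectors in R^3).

3

Form the matrix with v₁, v₂, v₃ as columns and reduce.
There are 3 pivot columns, so rank = 3.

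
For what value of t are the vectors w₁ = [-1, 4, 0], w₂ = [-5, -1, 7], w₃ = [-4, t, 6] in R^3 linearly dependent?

t = -2

Dependence holds iff the 3×3 matrix [w₁ w₂ w₃] is singular.
Expanding, det = 7*t + 14.
Solving 7*t + 14 = 0 yields t = -2.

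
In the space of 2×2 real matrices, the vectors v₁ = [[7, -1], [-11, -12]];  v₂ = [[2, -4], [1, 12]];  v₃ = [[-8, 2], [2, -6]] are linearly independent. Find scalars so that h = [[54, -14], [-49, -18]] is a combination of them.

Identify each element with its coordinate vector in ℝ⁴ via {E₁₁, E₁₂, E₂₁, E₂₂}.
Solve the system with v₁, v₂, v₃ as columns and h as the right-hand side.
The system has the unique solution (c₁, c₂, c₃) = (4, 1, -3).

h = 4v₁ + v₂ - 3v₃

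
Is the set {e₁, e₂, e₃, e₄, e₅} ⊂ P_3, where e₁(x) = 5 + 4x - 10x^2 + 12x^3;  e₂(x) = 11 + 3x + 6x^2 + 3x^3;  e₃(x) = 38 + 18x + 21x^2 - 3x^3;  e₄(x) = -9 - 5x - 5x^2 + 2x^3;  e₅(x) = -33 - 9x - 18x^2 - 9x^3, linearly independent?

linearly dependent

Take coordinates with respect to the standard basis {1, x, …, x^3}.
There are 5 vectors in a 4-dimensional space, so they cannot be linearly independent.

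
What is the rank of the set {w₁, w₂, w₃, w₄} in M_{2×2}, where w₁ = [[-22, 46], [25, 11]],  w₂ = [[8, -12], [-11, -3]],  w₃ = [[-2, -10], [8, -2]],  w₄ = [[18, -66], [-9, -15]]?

Use coordinates relative to {E₁₁, E₁₂, E₂₁, E₂₂}.
Row-reduce the 4×4 matrix with these as rows.
The echelon form has 2 nonzero rows, so the rank is 2.

2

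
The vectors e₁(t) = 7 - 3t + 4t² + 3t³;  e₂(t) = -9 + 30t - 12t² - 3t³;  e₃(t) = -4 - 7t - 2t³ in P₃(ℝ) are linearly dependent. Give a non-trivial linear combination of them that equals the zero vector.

Pass to coordinate vectors relative to the basis {1, t, …, t³}.
Row-reduce the matrix with e₁, e₂, e₃ as columns; the null space gives the coefficients.
A generator of the null space is (3, 1, 3).

3e₁ + e₂ + 3e₃ = 0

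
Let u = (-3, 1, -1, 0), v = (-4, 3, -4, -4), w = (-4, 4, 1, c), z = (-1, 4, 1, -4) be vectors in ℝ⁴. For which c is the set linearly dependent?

Place the vectors as rows of a 4×4 matrix; dependence ⇔ determinant zero.
The determinant works out to 36*c + 72.
This vanishes exactly when c = -2.

c = -2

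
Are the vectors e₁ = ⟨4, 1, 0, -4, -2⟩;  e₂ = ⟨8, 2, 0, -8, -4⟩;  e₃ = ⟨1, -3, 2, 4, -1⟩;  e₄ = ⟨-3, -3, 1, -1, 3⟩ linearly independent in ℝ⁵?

linearly dependent

One vector is a scalar multiple of another, so the set is dependent.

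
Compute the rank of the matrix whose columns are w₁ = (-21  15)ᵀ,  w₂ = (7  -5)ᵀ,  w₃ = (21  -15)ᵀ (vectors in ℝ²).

Row-reduce the 3×2 matrix with these as rows.
Exactly 1 pivot survives; hence the rank is 1.
(With 3 elements in a 2-dimensional space the rank is at most 2.)

1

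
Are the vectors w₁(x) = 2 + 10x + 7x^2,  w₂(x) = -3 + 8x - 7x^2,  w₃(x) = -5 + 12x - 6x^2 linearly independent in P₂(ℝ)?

linearly independent

Take coordinates with respect to the standard basis {1, x, x^2}.
Row-reduce the matrix whose columns are w₁, w₂, w₃.
The reduction yields 3 nonzero rows, so the rank is 3.
Since rank = 3 (the number of vectors), the set is linearly independent.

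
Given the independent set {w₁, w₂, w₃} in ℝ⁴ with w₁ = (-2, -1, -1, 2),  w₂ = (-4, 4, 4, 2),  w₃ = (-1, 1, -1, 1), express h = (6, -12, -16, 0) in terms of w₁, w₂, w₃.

Solve the system with w₁, w₂, w₃ as columns and h as the right-hand side.
Back-substitution yields (α₁, α₂, α₃) = (2, -3, 2).

h = 2w₁ - 3w₂ + 2w₃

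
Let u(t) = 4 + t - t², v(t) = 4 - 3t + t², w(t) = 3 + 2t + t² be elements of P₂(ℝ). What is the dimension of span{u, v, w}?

3

Pass to coordinate vectors with respect to the basis {1, t, t²}.
Put the 3×3 matrix [u|v|w] into echelon form.
There are 3 pivot columns, so rank = 3.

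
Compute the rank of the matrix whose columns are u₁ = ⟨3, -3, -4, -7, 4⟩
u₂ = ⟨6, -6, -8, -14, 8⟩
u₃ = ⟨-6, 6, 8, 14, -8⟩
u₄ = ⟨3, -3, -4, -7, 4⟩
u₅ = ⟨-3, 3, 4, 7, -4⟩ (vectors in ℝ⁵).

1

Form the matrix with u₁, u₂, u₃, u₄, u₅ as columns and reduce.
The echelon form has 1 nonzero row, so the rank is 1.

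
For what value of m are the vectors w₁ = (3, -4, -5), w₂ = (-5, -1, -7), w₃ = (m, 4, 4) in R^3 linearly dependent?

The vectors are dependent exactly when the determinant of the matrix with rows w₁, w₂, w₃ vanishes.
The determinant works out to 23*m + 92.
Setting this to zero gives m = -4.

m = -4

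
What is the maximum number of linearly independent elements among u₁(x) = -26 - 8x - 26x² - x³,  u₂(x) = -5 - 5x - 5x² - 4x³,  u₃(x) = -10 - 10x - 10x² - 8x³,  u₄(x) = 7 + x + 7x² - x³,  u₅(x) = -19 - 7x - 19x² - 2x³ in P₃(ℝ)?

Represent each element by its coordinate vector in ℝ⁴.
Form the matrix with u₁, u₂, u₃, u₄, u₅ as columns and reduce.
There are 2 pivot columns, so rank = 2.
(With 5 elements in a 4-dimensional space the rank is at most 4.)

2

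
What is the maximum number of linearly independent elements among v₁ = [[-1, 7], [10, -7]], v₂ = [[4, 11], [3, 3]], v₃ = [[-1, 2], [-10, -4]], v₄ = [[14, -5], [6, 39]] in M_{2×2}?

3

Pass to coordinate vectors with respect to the basis {E₁₁, E₁₂, E₂₁, E₂₂}.
Put the 4×4 matrix [v₁|v₂|v₃|v₄] into echelon form.
Reduction leaves 3 leading entries, giving rank 3.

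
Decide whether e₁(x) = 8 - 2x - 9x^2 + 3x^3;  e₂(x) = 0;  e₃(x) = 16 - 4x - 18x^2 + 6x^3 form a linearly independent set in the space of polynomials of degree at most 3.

linearly dependent

Take coordinates with respect to the standard basis {1, x, …, x^3}.
One of the vectors is the zero vector, so the set is linearly dependent.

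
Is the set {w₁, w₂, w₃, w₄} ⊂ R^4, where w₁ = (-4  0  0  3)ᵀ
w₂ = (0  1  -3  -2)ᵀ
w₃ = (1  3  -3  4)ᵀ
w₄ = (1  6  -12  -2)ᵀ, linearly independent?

linearly dependent

Form the 4×4 matrix with these as columns; its determinant is 0.
A zero determinant means the columns are linearly dependent.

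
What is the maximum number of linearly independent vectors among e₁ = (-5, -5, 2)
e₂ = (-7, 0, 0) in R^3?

2

Apply Gaussian elimination to the matrix whose rows are e₁, e₂.
Reduction leaves 2 leading entries, giving rank 2.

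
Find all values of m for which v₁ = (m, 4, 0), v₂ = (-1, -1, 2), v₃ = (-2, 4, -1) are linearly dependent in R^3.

The vectors are dependent exactly when the determinant of the matrix with rows v₁, v₂, v₃ vanishes.
The determinant works out to -7*m - 20.
Solving -7*m - 20 = 0 yields m = -20/7.

m = -20/7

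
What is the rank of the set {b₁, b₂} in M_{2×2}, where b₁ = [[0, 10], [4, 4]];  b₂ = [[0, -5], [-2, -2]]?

rank 1

Use coordinates relative to {E₁₁, E₁₂, E₂₁, E₂₂}.
Put the 4×2 matrix [b₁|b₂] into echelon form.
The echelon form has 1 nonzero row, so the rank is 1.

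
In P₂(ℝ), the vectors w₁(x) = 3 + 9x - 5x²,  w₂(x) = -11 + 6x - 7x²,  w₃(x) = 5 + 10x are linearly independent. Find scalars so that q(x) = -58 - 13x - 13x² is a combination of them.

q = -3w₁ + 4w₂ - w₃

Take coordinate vectors relative to {1, x, x²}.
Since w₁, w₂, w₃ are independent, the coefficients expressing q are uniquely determined by a linear system.
Back-substitution yields (α₁, α₂, α₃) = (-3, 4, -1).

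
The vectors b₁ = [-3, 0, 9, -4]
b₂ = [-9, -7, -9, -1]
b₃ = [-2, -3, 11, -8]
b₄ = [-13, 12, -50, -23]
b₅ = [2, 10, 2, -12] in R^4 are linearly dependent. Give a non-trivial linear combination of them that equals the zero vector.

Solve the homogeneous system with b₁, b₂, b₃, b₄, b₅ as columns by row-reducing the coefficient matrix.
One solution (up to scaling) is (2, -3, 1, 1, -3).

2b₁ - 3b₂ + b₃ + b₄ - 3b₅ = 0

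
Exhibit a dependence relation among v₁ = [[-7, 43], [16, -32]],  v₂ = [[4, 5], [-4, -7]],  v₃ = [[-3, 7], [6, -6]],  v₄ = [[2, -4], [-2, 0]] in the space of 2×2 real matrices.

Pass to coordinate vectors relative to the basis {E₁₁, E₁₂, E₂₁, E₂₂}.
Write the vectors as columns of a matrix and find a nonzero vector in its null space.
One solution (up to scaling) is (1, -2, -3, 3).

v₁ - 2v₂ - 3v₃ + 3v₄ = 0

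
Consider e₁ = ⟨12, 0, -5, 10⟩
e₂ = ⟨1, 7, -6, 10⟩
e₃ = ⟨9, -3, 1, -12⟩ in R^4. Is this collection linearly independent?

linearly independent

Row-reduce the matrix whose columns are e₁, e₂, e₃.
The reduction yields 3 nonzero rows, so the rank is 3.
Since rank = 3 (the number of vectors), the set is linearly independent.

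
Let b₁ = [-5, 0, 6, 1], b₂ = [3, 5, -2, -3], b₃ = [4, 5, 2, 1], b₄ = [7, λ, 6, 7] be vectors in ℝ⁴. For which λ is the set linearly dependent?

λ = 35/8

Dependence holds iff the 4×4 matrix [b₁ b₂ b₃ b₄] is singular.
The determinant works out to 420 - 96*λ.
Setting this to zero gives λ = 35/8.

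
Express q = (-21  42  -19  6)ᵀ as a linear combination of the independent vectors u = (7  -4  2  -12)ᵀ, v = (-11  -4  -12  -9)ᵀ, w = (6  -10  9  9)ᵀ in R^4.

q = -2u - v - 3w

Set up the augmented matrix [u | v | w | q] and row-reduce.
Row-reducing the augmented matrix gives the unique coefficients (a₁, a₂, a₃) = (-2, -1, -3).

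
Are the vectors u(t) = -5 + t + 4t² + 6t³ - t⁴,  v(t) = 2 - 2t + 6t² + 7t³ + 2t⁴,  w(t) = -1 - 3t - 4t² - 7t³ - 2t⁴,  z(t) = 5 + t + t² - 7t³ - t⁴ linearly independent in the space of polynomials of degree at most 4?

linearly independent

Write each element as a coordinate vector in ℝ⁵ using {1, t, …, t⁴}.
Row-reduce the matrix whose columns are u, v, w, z.
The reduction yields 4 nonzero rows, so the rank is 4.
Since rank = 4 (the number of vectors), the set is linearly independent.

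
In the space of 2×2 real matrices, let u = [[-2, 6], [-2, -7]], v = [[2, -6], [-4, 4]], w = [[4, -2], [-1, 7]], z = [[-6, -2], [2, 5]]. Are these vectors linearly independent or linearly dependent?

Take coordinates with respect to the standard basis {E₁₁, E₁₂, E₂₁, E₂₂}.
Form the 4×4 matrix with these as columns; its determinant is -1560.
A nonzero determinant means the columns are linearly independent.

linearly independent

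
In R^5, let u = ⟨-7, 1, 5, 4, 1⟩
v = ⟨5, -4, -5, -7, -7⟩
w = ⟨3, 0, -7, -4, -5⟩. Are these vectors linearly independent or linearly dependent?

Row-reduce the matrix whose columns are u, v, w.
The reduction yields 3 nonzero rows, so the rank is 3.
Since rank = 3 (the number of vectors), the set is linearly independent.

linearly independent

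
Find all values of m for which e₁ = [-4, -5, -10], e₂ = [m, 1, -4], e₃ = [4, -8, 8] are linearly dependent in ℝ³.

m = -9/5

The set is linearly dependent precisely when det[e₁; e₂; e₃] = 0.
The determinant works out to 120*m + 216.
This vanishes exactly when m = -9/5.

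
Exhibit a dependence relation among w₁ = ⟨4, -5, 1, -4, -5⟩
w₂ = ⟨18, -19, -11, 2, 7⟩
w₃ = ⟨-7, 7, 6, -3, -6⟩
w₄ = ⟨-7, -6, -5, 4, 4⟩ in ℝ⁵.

Solve the homogeneous system with w₁, w₂, w₃, w₄ as columns by row-reducing the coefficient matrix.
One solution (up to scaling) is (1, -1, -2, 0).

w₁ - w₂ - 2w₃ = 0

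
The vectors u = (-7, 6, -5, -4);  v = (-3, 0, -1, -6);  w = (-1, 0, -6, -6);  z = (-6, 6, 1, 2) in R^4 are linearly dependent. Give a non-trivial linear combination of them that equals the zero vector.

Write the vectors as columns of a matrix and find a nonzero vector in its null space.
The free variable yields coefficients (1, 0, -1, -1) (any nonzero multiple also works).

u - w - z = 0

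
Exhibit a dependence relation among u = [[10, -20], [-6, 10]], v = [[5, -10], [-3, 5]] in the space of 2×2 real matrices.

u - 2v = 0

Write each element as a vector in ℝ⁴ using {E₁₁, E₁₂, E₂₁, E₂₂}.
Write the vectors as columns of a matrix and find a nonzero vector in its null space.
The free variable yields coefficients (1, -2) (any nonzero multiple also works).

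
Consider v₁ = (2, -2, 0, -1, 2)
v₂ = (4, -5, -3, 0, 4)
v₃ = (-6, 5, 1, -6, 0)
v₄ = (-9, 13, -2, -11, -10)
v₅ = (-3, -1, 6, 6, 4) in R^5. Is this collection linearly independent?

Form the 5×5 matrix with these as columns; its determinant is 0.
A zero determinant means the columns are linearly dependent.
Indeed v₁ + v₂ - v₃ + v₄ + v₅ = 0.

linearly dependent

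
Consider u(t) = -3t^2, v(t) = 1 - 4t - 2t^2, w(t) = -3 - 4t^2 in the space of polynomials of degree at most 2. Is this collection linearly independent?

linearly independent

Take coordinates with respect to the standard basis {1, t, t^2}.
The matrix [u|v|w] has determinant 36.
A nonzero determinant means the columns are linearly independent.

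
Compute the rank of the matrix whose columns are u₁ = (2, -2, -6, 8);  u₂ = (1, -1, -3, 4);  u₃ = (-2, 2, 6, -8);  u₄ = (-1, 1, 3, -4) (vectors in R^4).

Apply Gaussian elimination to the matrix whose rows are u₁, u₂, u₃, u₄.
Exactly 1 pivot survives; hence the rank is 1.

1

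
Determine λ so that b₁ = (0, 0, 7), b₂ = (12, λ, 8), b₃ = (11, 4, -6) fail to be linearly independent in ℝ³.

λ = 48/11

The set is linearly dependent precisely when det[b₁; b₂; b₃] = 0.
Cofactor expansion gives det = 336 - 77*λ.
This vanishes exactly when λ = 48/11.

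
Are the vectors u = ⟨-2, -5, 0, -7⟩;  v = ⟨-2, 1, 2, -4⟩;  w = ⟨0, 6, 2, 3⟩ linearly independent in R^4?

Place the vectors as rows of a 3×4 matrix and reduce to echelon form.
The reduction yields 2 nonzero rows, so the rank is 2.
Since rank 2 < 3, the set is linearly dependent.
Indeed u - v + w = 0.

linearly dependent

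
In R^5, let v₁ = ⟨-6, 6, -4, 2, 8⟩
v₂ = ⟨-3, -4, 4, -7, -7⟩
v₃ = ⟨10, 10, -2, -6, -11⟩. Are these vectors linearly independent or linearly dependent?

Place the vectors as rows of a 3×5 matrix and reduce to echelon form.
The reduction yields 3 nonzero rows, so the rank is 3.
Since rank = 3 (the number of vectors), the set is linearly independent.

linearly independent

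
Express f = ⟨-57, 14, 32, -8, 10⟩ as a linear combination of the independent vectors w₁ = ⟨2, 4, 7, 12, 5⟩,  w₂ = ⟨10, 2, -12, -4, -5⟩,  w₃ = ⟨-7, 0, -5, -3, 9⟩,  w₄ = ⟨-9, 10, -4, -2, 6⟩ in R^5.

f = -2w₁ - 4w₂ - 2w₃ + 3w₄

Solve the system with w₁, w₂, w₃, w₄ as columns and f as the right-hand side.
Back-substitution yields (α₁, …, α₄) = (-2, -4, -2, 3).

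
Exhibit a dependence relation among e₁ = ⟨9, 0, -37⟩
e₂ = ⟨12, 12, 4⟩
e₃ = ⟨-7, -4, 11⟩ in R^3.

Set up α₁e₁ + … + α₃e₃ = 0 and solve the homogeneous system.
The free variable yields coefficients (1, 1, 3) (any nonzero multiple also works).

e₁ + e₂ + 3e₃ = 0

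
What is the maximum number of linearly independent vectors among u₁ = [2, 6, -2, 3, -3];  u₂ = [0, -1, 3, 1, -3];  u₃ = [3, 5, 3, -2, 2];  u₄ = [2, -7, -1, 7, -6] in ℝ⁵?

Row-reduce the 4×5 matrix with these as rows.
Exactly 4 pivots survive; hence the rank is 4.

4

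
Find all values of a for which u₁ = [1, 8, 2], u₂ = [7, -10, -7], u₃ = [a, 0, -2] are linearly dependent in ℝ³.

Dependence holds iff the 3×3 matrix [u₁ u₂ u₃] is singular.
Cofactor expansion gives det = 132 - 36*a.
Solving 132 - 36*a = 0 yields a = 11/3.

a = 11/3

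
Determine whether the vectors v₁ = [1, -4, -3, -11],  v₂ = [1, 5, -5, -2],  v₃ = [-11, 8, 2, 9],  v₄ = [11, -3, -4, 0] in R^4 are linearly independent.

linearly independent

The matrix [v₁|v₂|v₃|v₄] has determinant -2012.
A nonzero determinant means the columns are linearly independent.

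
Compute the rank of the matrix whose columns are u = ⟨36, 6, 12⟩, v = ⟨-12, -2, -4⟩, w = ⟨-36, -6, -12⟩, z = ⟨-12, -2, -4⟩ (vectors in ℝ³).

Put the 3×4 matrix [u|v|w|z] into echelon form.
There is 1 pivot column, so rank = 1.
(With 4 elements in a 3-dimensional space the rank is at most 3.)

1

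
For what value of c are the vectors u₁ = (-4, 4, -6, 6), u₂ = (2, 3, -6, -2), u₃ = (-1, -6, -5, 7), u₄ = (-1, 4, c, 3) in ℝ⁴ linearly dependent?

The vectors are dependent exactly when the determinant of the matrix with rows u₁, u₂, u₃, u₄ vanishes.
The determinant works out to 138*c + 1242.
This vanishes exactly when c = -9.

c = -9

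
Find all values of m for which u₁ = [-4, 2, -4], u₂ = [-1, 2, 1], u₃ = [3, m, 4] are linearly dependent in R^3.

Place the vectors as rows of a 3×3 matrix; dependence ⇔ determinant zero.
The determinant works out to 8*m + 6.
Solving 8*m + 6 = 0 yields m = -3/4.

m = -3/4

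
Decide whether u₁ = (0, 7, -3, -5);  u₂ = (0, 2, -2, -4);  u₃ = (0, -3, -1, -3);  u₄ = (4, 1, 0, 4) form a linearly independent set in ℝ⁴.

linearly dependent

The matrix [u₁|u₂|u₃|u₄] has determinant 0.
A zero determinant means the columns are linearly dependent.
Indeed u₁ - 2u₂ + u₃ = 0.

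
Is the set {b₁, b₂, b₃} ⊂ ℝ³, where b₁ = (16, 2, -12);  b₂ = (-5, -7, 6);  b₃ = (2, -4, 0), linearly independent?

The matrix [b₁|b₂|b₃] has determinant 0.
A zero determinant means the columns are linearly dependent.

linearly dependent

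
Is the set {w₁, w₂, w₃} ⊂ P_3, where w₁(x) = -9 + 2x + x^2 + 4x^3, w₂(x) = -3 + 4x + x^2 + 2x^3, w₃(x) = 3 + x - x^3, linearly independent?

Take coordinates with respect to the standard basis {1, x, …, x^3}.
Row-reduce the matrix whose columns are w₁, w₂, w₃.
The reduction yields 2 nonzero rows, so the rank is 2.
Since rank 2 < 3, the set is linearly dependent.
Indeed w₁ - w₂ + 2w₃ = 0.

linearly dependent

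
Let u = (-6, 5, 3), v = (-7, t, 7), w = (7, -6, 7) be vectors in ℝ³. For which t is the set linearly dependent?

t = 52/9

Place the vectors as rows of a 3×3 matrix; dependence ⇔ determinant zero.
Expanding, det = 364 - 63*t.
Setting this to zero gives t = 52/9.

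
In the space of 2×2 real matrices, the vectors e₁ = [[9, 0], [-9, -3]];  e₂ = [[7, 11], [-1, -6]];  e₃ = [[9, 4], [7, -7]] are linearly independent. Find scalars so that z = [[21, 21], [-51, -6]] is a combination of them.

z = 3e₁ + 3e₂ - 3e₃

Work in coordinates with respect to the standard basis {E₁₁, E₁₂, E₂₁, E₂₂}.
Set up the augmented matrix [e₁ | e₂ | e₃ | z] and row-reduce.
The system has the unique solution (a₁, a₂, a₃) = (3, 3, -3).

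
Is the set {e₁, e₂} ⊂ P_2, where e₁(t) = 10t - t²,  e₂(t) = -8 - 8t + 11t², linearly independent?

Write each element as a coordinate vector in ℝ³ using {1, t, t²}.
Place the vectors as rows of a 2×3 matrix and reduce to echelon form.
The reduction yields 2 nonzero rows, so the rank is 2.
Since rank = 2 (the number of vectors), the set is linearly independent.

linearly independent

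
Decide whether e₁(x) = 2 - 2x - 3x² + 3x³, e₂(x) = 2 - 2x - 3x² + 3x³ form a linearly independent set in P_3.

Take coordinates with respect to the standard basis {1, x, …, x³}.
Two of the vectors are equal, giving an immediate dependence.

linearly dependent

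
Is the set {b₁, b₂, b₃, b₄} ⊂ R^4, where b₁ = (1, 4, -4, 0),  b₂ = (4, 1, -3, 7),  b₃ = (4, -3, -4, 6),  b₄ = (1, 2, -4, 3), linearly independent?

linearly independent

Form the 4×4 matrix with these as columns; its determinant is 213.
A nonzero determinant means the columns are linearly independent.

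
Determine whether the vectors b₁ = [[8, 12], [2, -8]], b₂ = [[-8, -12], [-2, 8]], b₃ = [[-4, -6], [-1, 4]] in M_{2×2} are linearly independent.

linearly dependent

Write each element as a coordinate vector in ℝ⁴ using {E₁₁, E₁₂, E₂₁, E₂₂}.
One vector is a scalar multiple of another, so the set is dependent.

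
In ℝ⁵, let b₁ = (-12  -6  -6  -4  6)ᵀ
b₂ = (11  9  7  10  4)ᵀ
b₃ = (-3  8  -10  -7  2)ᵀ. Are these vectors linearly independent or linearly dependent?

linearly independent

Row-reduce the matrix whose columns are b₁, b₂, b₃.
The reduction yields 3 nonzero rows, so the rank is 3.
Since rank = 3 (the number of vectors), the set is linearly independent.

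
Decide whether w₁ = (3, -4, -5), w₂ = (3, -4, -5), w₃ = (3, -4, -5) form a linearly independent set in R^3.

Two of the vectors are equal, giving an immediate dependence.

linearly dependent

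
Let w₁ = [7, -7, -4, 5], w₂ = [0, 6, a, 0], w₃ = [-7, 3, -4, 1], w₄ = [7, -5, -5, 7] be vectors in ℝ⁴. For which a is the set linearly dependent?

The vectors are dependent exactly when the determinant of the matrix with rows w₁, w₂, w₃, w₄ vanishes.
The determinant works out to 140*a - 420.
Solving 140*a - 420 = 0 yields a = 3.

a = 3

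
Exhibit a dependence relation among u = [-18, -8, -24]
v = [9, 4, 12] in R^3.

Solve the homogeneous system with u, v as columns by row-reducing the coefficient matrix.
A generator of the null space is (1, 2).

u + 2v = 0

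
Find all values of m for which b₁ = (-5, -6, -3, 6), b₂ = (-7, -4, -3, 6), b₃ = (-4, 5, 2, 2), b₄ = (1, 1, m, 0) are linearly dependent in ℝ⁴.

The set is linearly dependent precisely when det[b₁; b₂; b₃; b₄] = 0.
Cofactor expansion gives det = 56*m - 72.
This vanishes exactly when m = 9/7.

m = 9/7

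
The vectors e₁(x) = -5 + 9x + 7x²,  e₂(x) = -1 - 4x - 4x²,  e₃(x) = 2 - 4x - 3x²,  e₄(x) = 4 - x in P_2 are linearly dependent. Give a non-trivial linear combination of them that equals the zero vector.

Take coordinates with respect to {1, x, x²}.
Solve the homogeneous system with e₁, e₂, e₃, e₄ as columns by row-reducing the coefficient matrix.
One solution (up to scaling) is (1, 1, 1, 1).

e₁ + e₂ + e₃ + e₄ = 0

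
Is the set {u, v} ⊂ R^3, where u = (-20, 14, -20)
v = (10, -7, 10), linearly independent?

linearly dependent

Place the vectors as rows of a 2×3 matrix and reduce to echelon form.
The reduction yields 1 nonzero row, so the rank is 1.
Since rank 1 < 2, the set is linearly dependent.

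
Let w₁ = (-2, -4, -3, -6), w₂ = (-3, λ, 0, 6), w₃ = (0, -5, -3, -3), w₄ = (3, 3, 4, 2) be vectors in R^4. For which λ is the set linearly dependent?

The set is linearly dependent precisely when det[w₁; w₂; w₃; w₄] = 0.
The determinant works out to 195 - 39*λ.
Setting this to zero gives λ = 5.

λ = 5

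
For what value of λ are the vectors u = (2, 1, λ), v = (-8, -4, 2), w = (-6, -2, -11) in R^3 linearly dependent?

Place the vectors as rows of a 3×3 matrix; dependence ⇔ determinant zero.
The determinant works out to -8*λ - 4.
This vanishes exactly when λ = -1/2.

λ = -1/2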